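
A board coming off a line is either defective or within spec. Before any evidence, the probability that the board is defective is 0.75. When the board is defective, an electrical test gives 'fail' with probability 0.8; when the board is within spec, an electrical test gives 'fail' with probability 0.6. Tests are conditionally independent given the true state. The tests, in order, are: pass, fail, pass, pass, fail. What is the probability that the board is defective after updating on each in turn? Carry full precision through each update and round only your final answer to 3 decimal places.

0.400

After 'pass': P(defective) = 0.2·0.7500 / (0.2·0.7500 + 0.4·0.2500) ≈ 0.6000
After 'fail': P(defective) = 0.8·0.6000 / (0.8·0.6000 + 0.6·0.4000) ≈ 0.6667
After 'pass': P(defective) = 0.2·0.6667 / (0.2·0.6667 + 0.4·0.3333) ≈ 0.5000
After 'pass': P(defective) = 0.2·0.5000 / (0.2·0.5000 + 0.4·0.5000) ≈ 0.3333
After 'fail': P(defective) = 0.8·0.3333 / (0.8·0.3333 + 0.6·0.6667) ≈ 0.4000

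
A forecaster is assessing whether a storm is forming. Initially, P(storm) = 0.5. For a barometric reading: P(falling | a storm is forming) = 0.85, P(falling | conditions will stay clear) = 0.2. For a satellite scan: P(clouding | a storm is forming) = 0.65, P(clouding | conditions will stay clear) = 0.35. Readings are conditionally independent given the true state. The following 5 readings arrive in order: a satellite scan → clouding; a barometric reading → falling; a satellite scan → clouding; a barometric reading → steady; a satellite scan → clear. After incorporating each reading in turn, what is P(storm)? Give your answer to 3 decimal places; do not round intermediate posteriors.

0.597

Each posterior becomes the prior for the next update.
After a satellite scan='clouding': P(storm) = 0.65·0.5000 / (0.65·0.5000 + 0.35·0.5000) ≈ 0.6500
After a barometric reading='falling': P(storm) = 0.85·0.6500 / (0.85·0.6500 + 0.2·0.3500) ≈ 0.8876
After a satellite scan='clouding': P(storm) = 0.65·0.8876 / (0.65·0.8876 + 0.35·0.1124) ≈ 0.9361
After a barometric reading='steady': P(storm) = 0.15·0.9361 / (0.15·0.9361 + 0.8·0.0639) ≈ 0.7332
After a satellite scan='clear': P(storm) = 0.35·0.7332 / (0.35·0.7332 + 0.65·0.2668) ≈ 0.5968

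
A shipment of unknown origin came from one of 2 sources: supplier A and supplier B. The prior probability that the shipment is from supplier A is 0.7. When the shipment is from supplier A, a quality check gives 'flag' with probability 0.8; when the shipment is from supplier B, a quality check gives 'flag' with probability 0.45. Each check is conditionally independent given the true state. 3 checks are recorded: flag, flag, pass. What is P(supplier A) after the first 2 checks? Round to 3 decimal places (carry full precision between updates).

0.881

After 'flag': P(supplier A) = 0.8·0.7000 / (0.8·0.7000 + 0.45·0.3000) ≈ 0.8058
After 'flag': P(supplier A) = 0.8·0.8058 / (0.8·0.8058 + 0.45·0.1942) ≈ 0.8806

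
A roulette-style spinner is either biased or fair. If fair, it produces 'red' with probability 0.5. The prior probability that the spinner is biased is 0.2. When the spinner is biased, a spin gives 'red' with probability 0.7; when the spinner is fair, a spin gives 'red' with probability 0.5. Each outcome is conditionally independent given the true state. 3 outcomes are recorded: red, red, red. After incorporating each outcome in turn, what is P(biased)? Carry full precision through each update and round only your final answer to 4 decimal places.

After 'red': P(biased) = 0.7·0.2000 / (0.7·0.2000 + 0.5·0.8000) ≈ 0.2593
After 'red': P(biased) = 0.7·0.2593 / (0.7·0.2593 + 0.5·0.7407) ≈ 0.3289
After 'red': P(biased) = 0.7·0.3289 / (0.7·0.3289 + 0.5·0.6711) ≈ 0.4069

0.4069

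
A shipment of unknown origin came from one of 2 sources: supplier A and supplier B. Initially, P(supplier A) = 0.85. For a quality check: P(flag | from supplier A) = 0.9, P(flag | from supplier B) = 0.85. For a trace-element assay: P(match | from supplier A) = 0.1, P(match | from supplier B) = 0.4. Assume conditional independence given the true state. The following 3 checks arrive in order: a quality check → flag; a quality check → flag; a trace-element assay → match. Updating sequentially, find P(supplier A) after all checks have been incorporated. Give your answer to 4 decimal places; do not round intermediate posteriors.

After a quality check='flag': P(supplier A) = 0.9·0.8500 / (0.9·0.8500 + 0.85·0.1500) ≈ 0.8571
After a quality check='flag': P(supplier A) = 0.9·0.8571 / (0.9·0.8571 + 0.85·0.1429) ≈ 0.8640
After a trace-element assay='match': P(supplier A) = 0.1·0.8640 / (0.1·0.8640 + 0.4·0.1360) ≈ 0.6136

0.6136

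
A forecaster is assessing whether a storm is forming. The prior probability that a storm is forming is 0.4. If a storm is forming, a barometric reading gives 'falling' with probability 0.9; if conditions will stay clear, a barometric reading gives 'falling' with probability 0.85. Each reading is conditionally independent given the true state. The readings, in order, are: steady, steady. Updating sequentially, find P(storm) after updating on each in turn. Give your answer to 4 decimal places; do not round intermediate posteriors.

After 'steady': P(storm) = 0.1·0.4000 / (0.1·0.4000 + 0.15·0.6000) ≈ 0.3077
After 'steady': P(storm) = 0.1·0.3077 / (0.1·0.3077 + 0.15·0.6923) ≈ 0.2286

0.2286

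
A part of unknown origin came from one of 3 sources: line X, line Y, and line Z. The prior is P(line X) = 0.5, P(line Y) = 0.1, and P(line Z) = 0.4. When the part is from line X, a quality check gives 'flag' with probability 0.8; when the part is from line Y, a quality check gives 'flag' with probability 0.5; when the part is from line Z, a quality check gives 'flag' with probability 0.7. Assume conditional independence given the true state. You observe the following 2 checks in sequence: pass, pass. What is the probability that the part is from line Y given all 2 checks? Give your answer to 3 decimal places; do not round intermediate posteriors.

0.309

Apply Bayes' rule sequentially, carrying P(line Y) forward.
After 'pass': normaliser = 0.2·0.5000 + 0.5·0.1000 + 0.3·0.4000; P(line X) ≈ 0.3704, P(line Y) ≈ 0.1852, P(line Z) ≈ 0.4444
After 'pass': normaliser = 0.2·0.3704 + 0.5·0.1852 + 0.3·0.4444; P(line X) ≈ 0.2469, P(line Y) ≈ 0.3086, P(line Z) ≈ 0.4444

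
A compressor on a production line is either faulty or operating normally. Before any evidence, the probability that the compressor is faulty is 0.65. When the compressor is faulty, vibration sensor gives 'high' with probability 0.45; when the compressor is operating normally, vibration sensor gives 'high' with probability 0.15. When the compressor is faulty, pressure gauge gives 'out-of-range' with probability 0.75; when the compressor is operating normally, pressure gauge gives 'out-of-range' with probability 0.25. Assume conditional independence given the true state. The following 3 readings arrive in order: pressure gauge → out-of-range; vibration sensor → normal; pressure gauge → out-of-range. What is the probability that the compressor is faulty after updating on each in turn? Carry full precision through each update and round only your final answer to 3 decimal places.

0.915

After pressure gauge='out-of-range': P(faulty) = 0.75·0.6500 / (0.75·0.6500 + 0.25·0.3500) ≈ 0.8478
After vibration sensor='normal': P(faulty) = 0.55·0.8478 / (0.55·0.8478 + 0.85·0.1522) ≈ 0.7828
After pressure gauge='out-of-range': P(faulty) = 0.75·0.7828 / (0.75·0.7828 + 0.25·0.2172) ≈ 0.9154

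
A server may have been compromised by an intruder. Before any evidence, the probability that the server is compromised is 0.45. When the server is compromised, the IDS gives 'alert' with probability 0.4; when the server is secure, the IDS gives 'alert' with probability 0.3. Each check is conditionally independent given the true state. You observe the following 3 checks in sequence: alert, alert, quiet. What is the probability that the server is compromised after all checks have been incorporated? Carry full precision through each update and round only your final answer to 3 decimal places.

0.555

After 'alert': P(compromised) = 0.4·0.4500 / (0.4·0.4500 + 0.3·0.5500) ≈ 0.5217
After 'alert': P(compromised) = 0.4·0.5217 / (0.4·0.5217 + 0.3·0.4783) ≈ 0.5926
After 'quiet': P(compromised) = 0.6·0.5926 / (0.6·0.5926 + 0.7·0.4074) ≈ 0.5549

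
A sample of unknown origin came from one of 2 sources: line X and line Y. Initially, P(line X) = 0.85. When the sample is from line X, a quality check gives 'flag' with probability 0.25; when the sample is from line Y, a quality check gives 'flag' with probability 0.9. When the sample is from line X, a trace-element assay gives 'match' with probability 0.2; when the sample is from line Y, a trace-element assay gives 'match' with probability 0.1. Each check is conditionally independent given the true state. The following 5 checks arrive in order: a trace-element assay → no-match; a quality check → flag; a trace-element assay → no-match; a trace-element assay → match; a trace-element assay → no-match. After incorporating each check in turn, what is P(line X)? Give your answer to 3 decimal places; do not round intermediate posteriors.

0.689

After a trace-element assay='no-match': P(line X) = 0.8·0.8500 / (0.8·0.8500 + 0.9·0.1500) ≈ 0.8344
After a quality check='flag': P(line X) = 0.25·0.8344 / (0.25·0.8344 + 0.9·0.1656) ≈ 0.5832
After a trace-element assay='no-match': P(line X) = 0.8·0.5832 / (0.8·0.5832 + 0.9·0.4168) ≈ 0.5543
After a trace-element assay='match': P(line X) = 0.2·0.5543 / (0.2·0.5543 + 0.1·0.4457) ≈ 0.7133
After a trace-element assay='no-match': P(line X) = 0.8·0.7133 / (0.8·0.7133 + 0.9·0.2867) ≈ 0.6886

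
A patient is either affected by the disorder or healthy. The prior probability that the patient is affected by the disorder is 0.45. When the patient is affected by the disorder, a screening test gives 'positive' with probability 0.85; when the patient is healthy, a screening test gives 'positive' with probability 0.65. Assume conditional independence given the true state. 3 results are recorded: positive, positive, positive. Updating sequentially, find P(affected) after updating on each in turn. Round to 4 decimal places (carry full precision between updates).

0.6466

After 'positive': P(affected) = 0.85·0.4500 / (0.85·0.4500 + 0.65·0.5500) ≈ 0.5169
After 'positive': P(affected) = 0.85·0.5169 / (0.85·0.5169 + 0.65·0.4831) ≈ 0.5832
After 'positive': P(affected) = 0.85·0.5832 / (0.85·0.5832 + 0.65·0.4168) ≈ 0.6466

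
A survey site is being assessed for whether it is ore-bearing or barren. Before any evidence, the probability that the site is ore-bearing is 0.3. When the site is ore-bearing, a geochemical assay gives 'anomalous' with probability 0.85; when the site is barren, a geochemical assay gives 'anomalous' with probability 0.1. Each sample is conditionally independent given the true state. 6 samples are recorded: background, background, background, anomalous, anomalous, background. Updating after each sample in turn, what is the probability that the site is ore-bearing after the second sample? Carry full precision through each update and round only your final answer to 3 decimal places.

0.012

After 'background': P(ore) = 0.15·0.3000 / (0.15·0.3000 + 0.9·0.7000) ≈ 0.0667
After 'background': P(ore) = 0.15·0.0667 / (0.15·0.0667 + 0.9·0.9333) ≈ 0.0118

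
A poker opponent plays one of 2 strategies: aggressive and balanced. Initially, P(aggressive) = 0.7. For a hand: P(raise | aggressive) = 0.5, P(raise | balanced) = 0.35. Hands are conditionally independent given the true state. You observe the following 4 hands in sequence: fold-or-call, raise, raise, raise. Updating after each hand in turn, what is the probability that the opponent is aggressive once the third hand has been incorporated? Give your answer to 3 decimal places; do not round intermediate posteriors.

Apply Bayes' rule sequentially, carrying P(aggressive) forward.
After 'fold-or-call': P(aggressive) = 0.5·0.7000 / (0.5·0.7000 + 0.65·0.3000) ≈ 0.6422
After 'raise': P(aggressive) = 0.5·0.6422 / (0.5·0.6422 + 0.35·0.3578) ≈ 0.7194
After 'raise': P(aggressive) = 0.5·0.7194 / (0.5·0.7194 + 0.35·0.2806) ≈ 0.7855

0.786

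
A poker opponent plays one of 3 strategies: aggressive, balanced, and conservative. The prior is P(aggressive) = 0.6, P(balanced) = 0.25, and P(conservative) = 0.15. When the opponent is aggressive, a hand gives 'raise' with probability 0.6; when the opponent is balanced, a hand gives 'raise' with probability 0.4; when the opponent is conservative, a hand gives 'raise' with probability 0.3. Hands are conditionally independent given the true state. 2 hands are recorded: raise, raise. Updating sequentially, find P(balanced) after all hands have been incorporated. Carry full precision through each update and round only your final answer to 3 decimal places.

0.148

Apply Bayes' rule sequentially, carrying P(balanced) forward.
After 'raise': normaliser = 0.6·0.6000 + 0.4·0.2500 + 0.3·0.1500; P(aggressive) ≈ 0.7129, P(balanced) ≈ 0.1980, P(conservative) ≈ 0.0891
After 'raise': normaliser = 0.6·0.7129 + 0.4·0.1980 + 0.3·0.0891; P(aggressive) ≈ 0.8015, P(balanced) ≈ 0.1484, P(conservative) ≈ 0.0501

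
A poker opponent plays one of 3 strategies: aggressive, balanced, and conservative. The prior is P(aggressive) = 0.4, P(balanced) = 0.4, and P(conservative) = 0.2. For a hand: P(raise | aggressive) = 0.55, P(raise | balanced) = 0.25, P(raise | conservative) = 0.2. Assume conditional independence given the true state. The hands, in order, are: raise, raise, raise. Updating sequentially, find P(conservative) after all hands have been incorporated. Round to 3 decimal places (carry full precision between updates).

0.022

After 'raise': normaliser = 0.55·0.4000 + 0.25·0.4000 + 0.2·0.2000; P(aggressive) ≈ 0.6111, P(balanced) ≈ 0.2778, P(conservative) ≈ 0.1111
After 'raise': normaliser = 0.55·0.6111 + 0.25·0.2778 + 0.2·0.1111; P(aggressive) ≈ 0.7857, P(balanced) ≈ 0.1623, P(conservative) ≈ 0.0519
After 'raise': normaliser = 0.55·0.7857 + 0.25·0.1623 + 0.2·0.0519; P(aggressive) ≈ 0.8945, P(balanced) ≈ 0.0840, P(conservative) ≈ 0.0215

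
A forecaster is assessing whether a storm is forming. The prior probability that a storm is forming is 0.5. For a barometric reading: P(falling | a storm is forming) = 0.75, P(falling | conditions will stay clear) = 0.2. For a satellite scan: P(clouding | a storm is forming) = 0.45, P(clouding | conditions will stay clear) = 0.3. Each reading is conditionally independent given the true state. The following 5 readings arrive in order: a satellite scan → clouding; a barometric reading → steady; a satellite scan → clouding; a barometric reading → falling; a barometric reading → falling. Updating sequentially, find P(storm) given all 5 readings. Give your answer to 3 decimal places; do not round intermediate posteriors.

After a satellite scan='clouding': P(storm) = 0.45·0.5000 / (0.45·0.5000 + 0.3·0.5000) ≈ 0.6000
After a barometric reading='steady': P(storm) = 0.25·0.6000 / (0.25·0.6000 + 0.8·0.4000) ≈ 0.3191
After a satellite scan='clouding': P(storm) = 0.45·0.3191 / (0.45·0.3191 + 0.3·0.6809) ≈ 0.4128
After a barometric reading='falling': P(storm) = 0.75·0.4128 / (0.75·0.4128 + 0.2·0.5872) ≈ 0.7250
After a barometric reading='falling': P(storm) = 0.75·0.7250 / (0.75·0.7250 + 0.2·0.2750) ≈ 0.9082

0.908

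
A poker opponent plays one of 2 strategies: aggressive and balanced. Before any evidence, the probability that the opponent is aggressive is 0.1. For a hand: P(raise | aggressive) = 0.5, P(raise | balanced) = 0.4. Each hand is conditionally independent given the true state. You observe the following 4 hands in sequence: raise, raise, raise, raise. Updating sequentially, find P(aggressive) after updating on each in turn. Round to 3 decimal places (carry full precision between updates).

0.213

Each posterior becomes the prior for the next update.
After 'raise': P(aggressive) = 0.5·0.1000 / (0.5·0.1000 + 0.4·0.9000) ≈ 0.1220
After 'raise': P(aggressive) = 0.5·0.1220 / (0.5·0.1220 + 0.4·0.8780) ≈ 0.1479
After 'raise': P(aggressive) = 0.5·0.1479 / (0.5·0.1479 + 0.4·0.8521) ≈ 0.1783
After 'raise': P(aggressive) = 0.5·0.1783 / (0.5·0.1783 + 0.4·0.8217) ≈ 0.2134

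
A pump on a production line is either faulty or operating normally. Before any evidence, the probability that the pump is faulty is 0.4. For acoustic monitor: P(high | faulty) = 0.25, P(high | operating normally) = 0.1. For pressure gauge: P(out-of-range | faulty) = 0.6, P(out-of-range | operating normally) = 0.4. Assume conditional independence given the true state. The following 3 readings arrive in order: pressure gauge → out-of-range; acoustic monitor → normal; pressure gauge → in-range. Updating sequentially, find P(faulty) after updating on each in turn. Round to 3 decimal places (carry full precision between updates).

0.357

After pressure gauge='out-of-range': P(faulty) = 0.6·0.4000 / (0.6·0.4000 + 0.4·0.6000) ≈ 0.5000
After acoustic monitor='normal': P(faulty) = 0.75·0.5000 / (0.75·0.5000 + 0.9·0.5000) ≈ 0.4545
After pressure gauge='in-range': P(faulty) = 0.4·0.4545 / (0.4·0.4545 + 0.6·0.5455) ≈ 0.3571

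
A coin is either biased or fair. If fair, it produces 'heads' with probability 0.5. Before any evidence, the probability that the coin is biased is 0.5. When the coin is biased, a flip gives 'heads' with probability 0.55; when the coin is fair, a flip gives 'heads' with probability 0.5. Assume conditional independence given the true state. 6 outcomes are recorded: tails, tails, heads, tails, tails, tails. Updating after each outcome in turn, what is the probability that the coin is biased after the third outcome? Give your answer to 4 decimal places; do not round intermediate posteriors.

0.4712

Each posterior becomes the prior for the next update.
After 'tails': P(biased) = 0.45·0.5000 / (0.45·0.5000 + 0.5·0.5000) ≈ 0.4737
After 'tails': P(biased) = 0.45·0.4737 / (0.45·0.4737 + 0.5·0.5263) ≈ 0.4475
After 'heads': P(biased) = 0.55·0.4475 / (0.55·0.4475 + 0.5·0.5525) ≈ 0.4712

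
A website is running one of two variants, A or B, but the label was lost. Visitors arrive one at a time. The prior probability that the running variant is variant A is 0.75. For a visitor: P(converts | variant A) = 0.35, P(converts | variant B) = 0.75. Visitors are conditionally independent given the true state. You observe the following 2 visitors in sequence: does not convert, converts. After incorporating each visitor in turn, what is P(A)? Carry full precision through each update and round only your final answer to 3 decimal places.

0.784

After 'does not convert': P(A) = 0.65·0.7500 / (0.65·0.7500 + 0.25·0.2500) ≈ 0.8864
After 'converts': P(A) = 0.35·0.8864 / (0.35·0.8864 + 0.75·0.1136) ≈ 0.7845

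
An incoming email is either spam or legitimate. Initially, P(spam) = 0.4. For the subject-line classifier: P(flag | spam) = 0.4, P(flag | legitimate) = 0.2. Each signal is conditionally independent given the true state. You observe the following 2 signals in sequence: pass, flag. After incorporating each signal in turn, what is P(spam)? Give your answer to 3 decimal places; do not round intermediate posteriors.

Each posterior becomes the prior for the next update.
After 'pass': P(spam) = 0.6·0.4000 / (0.6·0.4000 + 0.8·0.6000) ≈ 0.3333
After 'flag': P(spam) = 0.4·0.3333 / (0.4·0.3333 + 0.2·0.6667) ≈ 0.5000

0.500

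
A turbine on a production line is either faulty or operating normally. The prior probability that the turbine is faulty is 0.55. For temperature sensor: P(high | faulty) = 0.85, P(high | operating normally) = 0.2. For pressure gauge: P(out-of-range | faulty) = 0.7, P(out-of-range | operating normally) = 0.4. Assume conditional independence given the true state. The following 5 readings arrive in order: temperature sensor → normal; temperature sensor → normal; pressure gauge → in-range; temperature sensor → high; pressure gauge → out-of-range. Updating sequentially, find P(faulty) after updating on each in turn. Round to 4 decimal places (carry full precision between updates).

After temperature sensor='normal': P(faulty) = 0.15·0.5500 / (0.15·0.5500 + 0.8·0.4500) ≈ 0.1864
After temperature sensor='normal': P(faulty) = 0.15·0.1864 / (0.15·0.1864 + 0.8·0.8136) ≈ 0.0412
After pressure gauge='in-range': P(faulty) = 0.3·0.0412 / (0.3·0.0412 + 0.6·0.9588) ≈ 0.0210
After temperature sensor='high': P(faulty) = 0.85·0.0210 / (0.85·0.0210 + 0.2·0.9790) ≈ 0.0837
After pressure gauge='out-of-range': P(faulty) = 0.7·0.0837 / (0.7·0.0837 + 0.4·0.9163) ≈ 0.1378

0.1378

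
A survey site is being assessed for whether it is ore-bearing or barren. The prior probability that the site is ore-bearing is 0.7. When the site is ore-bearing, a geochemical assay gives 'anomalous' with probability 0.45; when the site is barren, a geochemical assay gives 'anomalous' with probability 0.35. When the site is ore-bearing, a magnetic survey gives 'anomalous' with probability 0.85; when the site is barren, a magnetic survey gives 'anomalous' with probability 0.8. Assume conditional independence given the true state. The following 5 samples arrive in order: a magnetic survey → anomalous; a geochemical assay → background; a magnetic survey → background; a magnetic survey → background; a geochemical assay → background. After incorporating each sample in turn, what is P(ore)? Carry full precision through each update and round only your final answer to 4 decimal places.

After a magnetic survey='anomalous': P(ore) = 0.85·0.7000 / (0.85·0.7000 + 0.8·0.3000) ≈ 0.7126
After a geochemical assay='background': P(ore) = 0.55·0.7126 / (0.55·0.7126 + 0.65·0.2874) ≈ 0.6772
After a magnetic survey='background': P(ore) = 0.15·0.6772 / (0.15·0.6772 + 0.2·0.3228) ≈ 0.6114
After a magnetic survey='background': P(ore) = 0.15·0.6114 / (0.15·0.6114 + 0.2·0.3886) ≈ 0.5413
After a geochemical assay='background': P(ore) = 0.55·0.5413 / (0.55·0.5413 + 0.65·0.4587) ≈ 0.4996

0.4996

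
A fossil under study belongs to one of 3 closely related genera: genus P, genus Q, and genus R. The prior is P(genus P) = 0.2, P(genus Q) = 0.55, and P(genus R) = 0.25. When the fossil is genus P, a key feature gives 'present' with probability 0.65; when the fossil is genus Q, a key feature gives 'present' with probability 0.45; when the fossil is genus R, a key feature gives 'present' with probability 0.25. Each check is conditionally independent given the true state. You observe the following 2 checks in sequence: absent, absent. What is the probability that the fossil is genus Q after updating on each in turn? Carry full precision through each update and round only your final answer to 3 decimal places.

0.502

After 'absent': normaliser = 0.35·0.2000 + 0.55·0.5500 + 0.75·0.2500; P(genus P) ≈ 0.1250, P(genus Q) ≈ 0.5402, P(genus R) ≈ 0.3348
After 'absent': normaliser = 0.35·0.1250 + 0.55·0.5402 + 0.75·0.3348; P(genus P) ≈ 0.0739, P(genus Q) ≈ 0.5019, P(genus R) ≈ 0.4242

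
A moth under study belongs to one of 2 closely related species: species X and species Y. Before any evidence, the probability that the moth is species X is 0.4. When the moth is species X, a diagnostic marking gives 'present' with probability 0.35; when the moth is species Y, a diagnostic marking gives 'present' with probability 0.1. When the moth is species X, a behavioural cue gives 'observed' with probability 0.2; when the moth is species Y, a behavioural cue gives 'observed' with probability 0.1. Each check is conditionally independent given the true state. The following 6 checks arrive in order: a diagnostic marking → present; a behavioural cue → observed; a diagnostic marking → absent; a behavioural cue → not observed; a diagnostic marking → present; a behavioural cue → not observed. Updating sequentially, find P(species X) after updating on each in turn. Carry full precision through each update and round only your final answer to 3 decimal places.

After a diagnostic marking='present': P(species X) = 0.35·0.4000 / (0.35·0.4000 + 0.1·0.6000) ≈ 0.7000
After a behavioural cue='observed': P(species X) = 0.2·0.7000 / (0.2·0.7000 + 0.1·0.3000) ≈ 0.8235
After a diagnostic marking='absent': P(species X) = 0.65·0.8235 / (0.65·0.8235 + 0.9·0.1765) ≈ 0.7712
After a behavioural cue='not observed': P(species X) = 0.8·0.7712 / (0.8·0.7712 + 0.9·0.2288) ≈ 0.7497
After a diagnostic marking='present': P(species X) = 0.35·0.7497 / (0.35·0.7497 + 0.1·0.2503) ≈ 0.9129
After a behavioural cue='not observed': P(species X) = 0.8·0.9129 / (0.8·0.9129 + 0.9·0.0871) ≈ 0.9031

0.903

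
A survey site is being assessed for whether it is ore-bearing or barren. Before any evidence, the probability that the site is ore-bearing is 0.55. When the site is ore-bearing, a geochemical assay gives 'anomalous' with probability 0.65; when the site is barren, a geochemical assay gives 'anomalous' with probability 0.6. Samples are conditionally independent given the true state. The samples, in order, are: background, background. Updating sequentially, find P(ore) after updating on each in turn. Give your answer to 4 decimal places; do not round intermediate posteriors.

After 'background': P(ore) = 0.35·0.5500 / (0.35·0.5500 + 0.4·0.4500) ≈ 0.5168
After 'background': P(ore) = 0.35·0.5168 / (0.35·0.5168 + 0.4·0.4832) ≈ 0.4834

0.4834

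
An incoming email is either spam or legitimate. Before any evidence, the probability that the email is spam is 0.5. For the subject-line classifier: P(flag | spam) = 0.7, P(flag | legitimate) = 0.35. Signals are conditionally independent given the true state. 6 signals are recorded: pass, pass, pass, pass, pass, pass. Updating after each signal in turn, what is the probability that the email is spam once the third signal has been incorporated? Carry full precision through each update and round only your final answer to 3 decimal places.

Each posterior becomes the prior for the next update.
After 'pass': P(spam) = 0.3·0.5000 / (0.3·0.5000 + 0.65·0.5000) ≈ 0.3158
After 'pass': P(spam) = 0.3·0.3158 / (0.3·0.3158 + 0.65·0.6842) ≈ 0.1756
After 'pass': P(spam) = 0.3·0.1756 / (0.3·0.1756 + 0.65·0.8244) ≈ 0.0895

0.090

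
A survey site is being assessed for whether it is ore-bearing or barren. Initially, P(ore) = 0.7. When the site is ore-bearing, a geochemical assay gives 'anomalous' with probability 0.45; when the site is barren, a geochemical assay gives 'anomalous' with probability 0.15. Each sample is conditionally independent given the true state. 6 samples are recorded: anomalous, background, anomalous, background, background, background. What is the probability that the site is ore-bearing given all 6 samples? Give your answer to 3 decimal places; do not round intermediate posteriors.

0.786

Each posterior becomes the prior for the next update.
After 'anomalous': P(ore) = 0.45·0.7000 / (0.45·0.7000 + 0.15·0.3000) ≈ 0.8750
After 'background': P(ore) = 0.55·0.8750 / (0.55·0.8750 + 0.85·0.1250) ≈ 0.8191
After 'anomalous': P(ore) = 0.45·0.8191 / (0.45·0.8191 + 0.15·0.1809) ≈ 0.9315
After 'background': P(ore) = 0.55·0.9315 / (0.55·0.9315 + 0.85·0.0685) ≈ 0.8979
After 'background': P(ore) = 0.55·0.8979 / (0.55·0.8979 + 0.85·0.1021) ≈ 0.8505
After 'background': P(ore) = 0.55·0.8505 / (0.55·0.8505 + 0.85·0.1495) ≈ 0.7864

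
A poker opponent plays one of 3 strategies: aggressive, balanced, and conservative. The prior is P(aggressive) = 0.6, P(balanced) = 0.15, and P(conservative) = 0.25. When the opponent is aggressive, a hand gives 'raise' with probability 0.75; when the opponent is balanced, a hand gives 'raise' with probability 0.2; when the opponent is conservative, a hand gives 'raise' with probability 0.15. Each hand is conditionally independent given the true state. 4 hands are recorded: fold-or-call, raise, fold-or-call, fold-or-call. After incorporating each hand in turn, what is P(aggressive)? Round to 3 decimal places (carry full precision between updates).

Each posterior becomes the prior for the next update.
After 'fold-or-call': normaliser = 0.25·0.6000 + 0.8·0.1500 + 0.85·0.2500; P(aggressive) ≈ 0.3109, P(balanced) ≈ 0.2487, P(conservative) ≈ 0.4404
After 'raise': normaliser = 0.75·0.3109 + 0.2·0.2487 + 0.15·0.4404; P(aggressive) ≈ 0.6682, P(balanced) ≈ 0.1425, P(conservative) ≈ 0.1893
After 'fold-or-call': normaliser = 0.25·0.6682 + 0.8·0.1425 + 0.85·0.1893; P(aggressive) ≈ 0.3779, P(balanced) ≈ 0.2580, P(conservative) ≈ 0.3641
After 'fold-or-call': normaliser = 0.25·0.3779 + 0.8·0.2580 + 0.85·0.3641; P(aggressive) ≈ 0.1548, P(balanced) ≈ 0.3382, P(conservative) ≈ 0.5070

0.155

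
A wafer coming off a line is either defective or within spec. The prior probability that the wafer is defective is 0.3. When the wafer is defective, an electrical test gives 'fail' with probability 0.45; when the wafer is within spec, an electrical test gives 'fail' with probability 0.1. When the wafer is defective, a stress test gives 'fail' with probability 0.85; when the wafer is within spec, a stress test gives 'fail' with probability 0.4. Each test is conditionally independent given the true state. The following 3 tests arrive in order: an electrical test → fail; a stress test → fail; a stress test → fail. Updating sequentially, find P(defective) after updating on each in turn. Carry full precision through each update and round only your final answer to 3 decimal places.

0.897

After an electrical test='fail': P(defective) = 0.45·0.3000 / (0.45·0.3000 + 0.1·0.7000) ≈ 0.6585
After a stress test='fail': P(defective) = 0.85·0.6585 / (0.85·0.6585 + 0.4·0.3415) ≈ 0.8039
After a stress test='fail': P(defective) = 0.85·0.8039 / (0.85·0.8039 + 0.4·0.1961) ≈ 0.8970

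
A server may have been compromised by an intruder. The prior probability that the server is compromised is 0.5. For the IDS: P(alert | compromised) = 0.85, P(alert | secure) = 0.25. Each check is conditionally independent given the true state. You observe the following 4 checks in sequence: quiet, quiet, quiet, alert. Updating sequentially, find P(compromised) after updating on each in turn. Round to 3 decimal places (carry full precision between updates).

0.026

Each posterior becomes the prior for the next update.
After 'quiet': P(compromised) = 0.15·0.5000 / (0.15·0.5000 + 0.75·0.5000) ≈ 0.1667
After 'quiet': P(compromised) = 0.15·0.1667 / (0.15·0.1667 + 0.75·0.8333) ≈ 0.0385
After 'quiet': P(compromised) = 0.15·0.0385 / (0.15·0.0385 + 0.75·0.9615) ≈ 0.0079
After 'alert': P(compromised) = 0.85·0.0079 / (0.85·0.0079 + 0.25·0.9921) ≈ 0.0265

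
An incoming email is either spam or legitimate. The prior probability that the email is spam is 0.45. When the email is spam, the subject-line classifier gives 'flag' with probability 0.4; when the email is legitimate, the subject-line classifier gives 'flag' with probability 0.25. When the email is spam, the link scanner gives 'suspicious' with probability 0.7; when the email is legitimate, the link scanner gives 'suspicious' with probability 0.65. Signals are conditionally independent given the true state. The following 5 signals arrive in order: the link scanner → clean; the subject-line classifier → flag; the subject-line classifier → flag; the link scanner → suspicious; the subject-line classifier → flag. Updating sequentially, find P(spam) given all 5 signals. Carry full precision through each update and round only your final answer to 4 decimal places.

After the link scanner='clean': P(spam) = 0.3·0.4500 / (0.3·0.4500 + 0.35·0.5500) ≈ 0.4122
After the subject-line classifier='flag': P(spam) = 0.4·0.4122 / (0.4·0.4122 + 0.25·0.5878) ≈ 0.5288
After the subject-line classifier='flag': P(spam) = 0.4·0.5288 / (0.4·0.5288 + 0.25·0.4712) ≈ 0.6423
After the link scanner='suspicious': P(spam) = 0.7·0.6423 / (0.7·0.6423 + 0.65·0.3577) ≈ 0.6591
After the subject-line classifier='flag': P(spam) = 0.4·0.6591 / (0.4·0.6591 + 0.25·0.3409) ≈ 0.7557

0.7557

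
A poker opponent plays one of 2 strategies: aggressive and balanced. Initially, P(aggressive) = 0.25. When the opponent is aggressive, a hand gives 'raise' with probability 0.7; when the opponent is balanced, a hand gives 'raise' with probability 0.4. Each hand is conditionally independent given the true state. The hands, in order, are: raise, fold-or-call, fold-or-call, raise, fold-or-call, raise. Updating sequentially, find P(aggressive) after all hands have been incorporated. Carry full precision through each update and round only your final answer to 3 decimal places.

After 'raise': P(aggressive) = 0.7·0.2500 / (0.7·0.2500 + 0.4·0.7500) ≈ 0.3684
After 'fold-or-call': P(aggressive) = 0.3·0.3684 / (0.3·0.3684 + 0.6·0.6316) ≈ 0.2258
After 'fold-or-call': P(aggressive) = 0.3·0.2258 / (0.3·0.2258 + 0.6·0.7742) ≈ 0.1273
After 'raise': P(aggressive) = 0.7·0.1273 / (0.7·0.1273 + 0.4·0.8727) ≈ 0.2033
After 'fold-or-call': P(aggressive) = 0.3·0.2033 / (0.3·0.2033 + 0.6·0.7967) ≈ 0.1132
After 'raise': P(aggressive) = 0.7·0.1132 / (0.7·0.1132 + 0.4·0.8868) ≈ 0.1825

0.183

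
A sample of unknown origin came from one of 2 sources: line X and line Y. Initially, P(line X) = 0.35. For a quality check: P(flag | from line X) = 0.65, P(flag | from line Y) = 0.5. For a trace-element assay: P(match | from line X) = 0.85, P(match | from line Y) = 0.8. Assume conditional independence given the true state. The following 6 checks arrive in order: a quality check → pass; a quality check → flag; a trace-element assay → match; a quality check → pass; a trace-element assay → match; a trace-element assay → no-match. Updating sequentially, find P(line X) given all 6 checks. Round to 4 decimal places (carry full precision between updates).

0.2251

Each posterior becomes the prior for the next update.
After a quality check='pass': P(line X) = 0.35·0.3500 / (0.35·0.3500 + 0.5·0.6500) ≈ 0.2737
After a quality check='flag': P(line X) = 0.65·0.2737 / (0.65·0.2737 + 0.5·0.7263) ≈ 0.3289
After a trace-element assay='match': P(line X) = 0.85·0.3289 / (0.85·0.3289 + 0.8·0.6711) ≈ 0.3424
After a quality check='pass': P(line X) = 0.35·0.3424 / (0.35·0.3424 + 0.5·0.6576) ≈ 0.2671
After a trace-element assay='match': P(line X) = 0.85·0.2671 / (0.85·0.2671 + 0.8·0.7329) ≈ 0.2791
After a trace-element assay='no-match': P(line X) = 0.15·0.2791 / (0.15·0.2791 + 0.2·0.7209) ≈ 0.2251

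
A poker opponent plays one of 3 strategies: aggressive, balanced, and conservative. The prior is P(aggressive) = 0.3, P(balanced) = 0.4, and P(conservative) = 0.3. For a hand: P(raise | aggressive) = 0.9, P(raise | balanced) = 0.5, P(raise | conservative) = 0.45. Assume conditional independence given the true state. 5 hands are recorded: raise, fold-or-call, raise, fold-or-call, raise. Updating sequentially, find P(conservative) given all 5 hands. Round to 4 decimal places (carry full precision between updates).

After 'raise': normaliser = 0.9·0.3000 + 0.5·0.4000 + 0.45·0.3000; P(aggressive) ≈ 0.4463, P(balanced) ≈ 0.3306, P(conservative) ≈ 0.2231
After 'fold-or-call': normaliser = 0.1·0.4463 + 0.5·0.3306 + 0.55·0.2231; P(aggressive) ≈ 0.1342, P(balanced) ≈ 0.4969, P(conservative) ≈ 0.3689
After 'raise': normaliser = 0.9·0.1342 + 0.5·0.4969 + 0.45·0.3689; P(aggressive) ≈ 0.2256, P(balanced) ≈ 0.4642, P(conservative) ≈ 0.3102
After 'fold-or-call': normaliser = 0.1·0.2256 + 0.5·0.4642 + 0.55·0.3102; P(aggressive) ≈ 0.0530, P(balanced) ≈ 0.5458, P(conservative) ≈ 0.4012
After 'raise': normaliser = 0.9·0.0530 + 0.5·0.5458 + 0.45·0.4012; P(aggressive) ≈ 0.0953, P(balanced) ≈ 0.5445, P(conservative) ≈ 0.3602

0.3602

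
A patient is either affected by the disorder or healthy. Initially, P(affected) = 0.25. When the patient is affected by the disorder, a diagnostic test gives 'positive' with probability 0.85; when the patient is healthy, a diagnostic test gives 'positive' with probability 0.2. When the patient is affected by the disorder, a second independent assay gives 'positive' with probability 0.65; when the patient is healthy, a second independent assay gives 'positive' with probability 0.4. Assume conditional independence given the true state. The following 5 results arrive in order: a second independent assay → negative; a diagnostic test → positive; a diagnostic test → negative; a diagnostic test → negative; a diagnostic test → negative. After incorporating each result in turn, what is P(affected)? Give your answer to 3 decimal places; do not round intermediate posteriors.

0.005

After a second independent assay='negative': P(affected) = 0.35·0.2500 / (0.35·0.2500 + 0.6·0.7500) ≈ 0.1628
After a diagnostic test='positive': P(affected) = 0.85·0.1628 / (0.85·0.1628 + 0.2·0.8372) ≈ 0.4525
After a diagnostic test='negative': P(affected) = 0.15·0.4525 / (0.15·0.4525 + 0.8·0.5475) ≈ 0.1342
After a diagnostic test='negative': P(affected) = 0.15·0.1342 / (0.15·0.1342 + 0.8·0.8658) ≈ 0.0282
After a diagnostic test='negative': P(affected) = 0.15·0.0282 / (0.15·0.0282 + 0.8·0.9718) ≈ 0.0054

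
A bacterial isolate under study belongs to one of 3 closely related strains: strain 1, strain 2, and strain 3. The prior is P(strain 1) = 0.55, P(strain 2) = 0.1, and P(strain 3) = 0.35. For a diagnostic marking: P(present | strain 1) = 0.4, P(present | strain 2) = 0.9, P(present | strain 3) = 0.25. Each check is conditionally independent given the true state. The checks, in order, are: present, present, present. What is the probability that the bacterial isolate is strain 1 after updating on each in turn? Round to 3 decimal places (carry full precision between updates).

0.310

Each posterior becomes the prior for the next update.
After 'present': normaliser = 0.4·0.5500 + 0.9·0.1000 + 0.25·0.3500; P(strain 1) ≈ 0.5535, P(strain 2) ≈ 0.2264, P(strain 3) ≈ 0.2201
After 'present': normaliser = 0.4·0.5535 + 0.9·0.2264 + 0.25·0.2201; P(strain 1) ≈ 0.4610, P(strain 2) ≈ 0.4244, P(strain 3) ≈ 0.1146
After 'present': normaliser = 0.4·0.4610 + 0.9·0.4244 + 0.25·0.1146; P(strain 1) ≈ 0.3099, P(strain 2) ≈ 0.6419, P(strain 3) ≈ 0.0482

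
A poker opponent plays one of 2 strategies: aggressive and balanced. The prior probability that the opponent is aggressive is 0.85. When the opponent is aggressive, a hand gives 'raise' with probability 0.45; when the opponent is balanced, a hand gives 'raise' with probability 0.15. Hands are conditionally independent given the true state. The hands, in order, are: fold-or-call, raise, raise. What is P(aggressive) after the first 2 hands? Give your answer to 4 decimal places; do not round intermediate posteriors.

0.9167

After 'fold-or-call': P(aggressive) = 0.55·0.8500 / (0.55·0.8500 + 0.85·0.1500) ≈ 0.7857
After 'raise': P(aggressive) = 0.45·0.7857 / (0.45·0.7857 + 0.15·0.2143) ≈ 0.9167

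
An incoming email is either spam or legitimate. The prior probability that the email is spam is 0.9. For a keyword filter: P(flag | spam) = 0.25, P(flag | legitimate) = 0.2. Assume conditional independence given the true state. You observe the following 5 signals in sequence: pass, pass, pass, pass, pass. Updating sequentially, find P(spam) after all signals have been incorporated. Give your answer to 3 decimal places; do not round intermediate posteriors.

After 'pass': P(spam) = 0.75·0.9000 / (0.75·0.9000 + 0.8·0.1000) ≈ 0.8940
After 'pass': P(spam) = 0.75·0.8940 / (0.75·0.8940 + 0.8·0.1060) ≈ 0.8878
After 'pass': P(spam) = 0.75·0.8878 / (0.75·0.8878 + 0.8·0.1122) ≈ 0.8812
After 'pass': P(spam) = 0.75·0.8812 / (0.75·0.8812 + 0.8·0.1188) ≈ 0.8742
After 'pass': P(spam) = 0.75·0.8742 / (0.75·0.8742 + 0.8·0.1258) ≈ 0.8670

0.867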